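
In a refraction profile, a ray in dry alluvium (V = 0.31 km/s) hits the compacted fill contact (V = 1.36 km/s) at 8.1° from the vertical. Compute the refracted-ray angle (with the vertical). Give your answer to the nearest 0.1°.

38.2°

sin θ₁/V₁ = sin θ₂/V₂ ⇒ sin θ₂ = 1.36·sin 8.1°/0.31 = 1.36·0.1409/0.31 = 0.6181.
θ₂ = arcsin 0.6181 = 38.18° from the normal.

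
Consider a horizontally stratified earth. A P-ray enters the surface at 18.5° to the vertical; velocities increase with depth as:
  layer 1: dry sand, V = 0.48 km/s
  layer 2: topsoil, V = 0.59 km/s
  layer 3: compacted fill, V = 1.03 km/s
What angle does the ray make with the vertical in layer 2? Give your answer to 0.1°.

Ray parameter p = sin 18.5° / 0.48 = 6.6105e-01 s/km.
sin θ_2 = p·V_2 = 6.6105e-01 × 0.59 = 0.3900.
θ_2 = arcsin 0.3900 = 22.96°.

23.0°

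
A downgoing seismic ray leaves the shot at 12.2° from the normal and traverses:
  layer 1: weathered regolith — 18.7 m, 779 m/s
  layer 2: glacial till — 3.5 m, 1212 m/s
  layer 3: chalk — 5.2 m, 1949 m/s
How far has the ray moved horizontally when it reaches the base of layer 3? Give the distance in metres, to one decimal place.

Apply Snell's law at each interface; in layer i the horizontal offset is hᵢ·tan θᵢ.
Layer 1: θ = 12.20°; offset = 18.7·tan 12.20° = 4.043 m.
Layer 2: sin θ = 1212·sin 12.2°/779 = 0.3288, θ = 19.20°; offset = 3.5·tan 19.20° = 1.219 m.
Layer 3: sin θ = 1949·sin 12.2°/779 = 0.5287, θ = 31.92°; offset = 5.2·tan 31.92° = 3.239 m.
Summing the layer offsets gives 8.501 m.

8.5 m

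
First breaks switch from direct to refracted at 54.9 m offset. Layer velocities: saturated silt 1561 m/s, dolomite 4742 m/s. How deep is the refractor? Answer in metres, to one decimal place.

19.5 m

x_cross = 2h·√((V₂+V₁)/(V₂−V₁)) → h = x_cross / (2·√((V₂+V₁)/(V₂−V₁))).
√((V₂+V₁)/(V₂−V₁)) = √((4742+1561)/(4742−1561)) = 1.4076.
h = 54.9 / (2·1.4076) = 19.50 m.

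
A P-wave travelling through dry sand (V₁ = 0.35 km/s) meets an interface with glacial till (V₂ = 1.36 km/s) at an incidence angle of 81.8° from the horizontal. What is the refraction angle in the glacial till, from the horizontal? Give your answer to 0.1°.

Convert to the normal: θ₁ = 90° − 81.8° = 8.2°.
Snell's law: sin θ₂ = (V₂/V₁)·sin θ₁ = (1.36/0.35)·sin 8.2° = 0.5542.
θ₂ = sin⁻¹(0.5542) = 33.66° (from vertical).
From the interface: 90° − 33.66° = 56.34°.

56.3°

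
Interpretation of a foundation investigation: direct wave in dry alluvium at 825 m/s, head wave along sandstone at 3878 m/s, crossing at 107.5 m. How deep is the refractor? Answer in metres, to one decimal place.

x_cross = 2h·√((V₂+V₁)/(V₂−V₁)) → h = x_cross / (2·√((V₂+V₁)/(V₂−V₁))).
√((V₂+V₁)/(V₂−V₁)) = √((3878+825)/(3878−825)) = 1.2411.
h = 107.5 / (2·1.2411) = 43.31 m.

43.3 m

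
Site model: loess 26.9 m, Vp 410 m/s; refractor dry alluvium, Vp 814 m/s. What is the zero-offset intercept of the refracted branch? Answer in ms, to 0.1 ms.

113.4 ms

tᵢ = 2h·√(V₂²−V₁²)/(V₁V₂).
√(V₂²−V₁²) = √(814²−410²) = 703.2 m/s.
tᵢ = 2·26.9·703.2/(410·814) = 0.11336 s.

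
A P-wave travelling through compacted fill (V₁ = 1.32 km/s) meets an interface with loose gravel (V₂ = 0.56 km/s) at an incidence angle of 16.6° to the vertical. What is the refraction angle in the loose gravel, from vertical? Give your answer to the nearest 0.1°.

7.0°

Snell's law: sin θ₂ = (V₂/V₁)·sin θ₁ = (0.56/1.32)·sin 16.6° = 0.1212.
θ₂ = sin⁻¹(0.1212) = 6.96° (from vertical).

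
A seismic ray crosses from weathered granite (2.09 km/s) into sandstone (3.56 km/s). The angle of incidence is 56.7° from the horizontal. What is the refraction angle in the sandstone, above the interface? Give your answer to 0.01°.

20.74°

Convert to the normal: θ₁ = 90° − 56.7° = 33.3°.
sin θ₁/V₁ = sin θ₂/V₂ ⇒ sin θ₂ = 3.56·sin 33.3°/2.09 = 3.56·0.5490/2.09 = 0.9352.
θ₂ = arcsin 0.9352 = 69.26° from the normal.
From the interface: 90° − 69.26° = 20.74°.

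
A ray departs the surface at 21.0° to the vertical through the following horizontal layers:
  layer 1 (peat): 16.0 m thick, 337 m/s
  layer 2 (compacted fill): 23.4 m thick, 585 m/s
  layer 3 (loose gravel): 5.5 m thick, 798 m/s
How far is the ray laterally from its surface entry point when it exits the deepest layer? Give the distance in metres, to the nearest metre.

34 m

p = sin θ₁/V₁ = sin 21.0°/337 = 1.0634e-03 s/m is conserved through the stack.
Layer 1: θ = 21.00°; offset = 16.0·tan 21.00° = 6.142 m.
Layer 2: sin θ = p·585 = 0.6221 → θ = 38.47°; offset = 23.4·tan 38.47° = 18.593 m.
Layer 3: sin θ = p·798 = 0.8486 → θ = 58.06°; offset = 5.5·tan 58.06° = 8.822 m.
Summing the layer offsets gives 33.557 m.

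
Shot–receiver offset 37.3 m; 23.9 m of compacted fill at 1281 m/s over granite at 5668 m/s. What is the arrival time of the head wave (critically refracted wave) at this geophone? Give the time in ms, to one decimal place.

42.9 ms

t = x/V₂ + 2h·√(V₂²−V₁²)/(V₁V₂).
√(V₂²−V₁²) = √(5668²−1281²) = 5521.3 m/s; delay term = 2·23.9·5521.3/(1281·5668) = 0.03635 s.
t = 37.3/5668 + 0.03635 = 0.04293 s.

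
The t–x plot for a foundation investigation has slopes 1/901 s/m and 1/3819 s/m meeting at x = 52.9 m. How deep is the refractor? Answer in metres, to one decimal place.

20.8 m

x_cross = 2h·√((V₂+V₁)/(V₂−V₁)) → h = x_cross / (2·√((V₂+V₁)/(V₂−V₁))).
√((V₂+V₁)/(V₂−V₁)) = √((3819+901)/(3819−901)) = 1.2718.
h = 52.9 / (2·1.2718) = 20.80 m.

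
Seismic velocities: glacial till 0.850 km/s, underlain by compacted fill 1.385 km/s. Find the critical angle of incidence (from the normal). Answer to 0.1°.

At critical incidence the refracted ray runs along the interface (θ₂ = 90°), so sin θ_c = V₁/V₂.
θ_c = arcsin(0.850/1.385) = arcsin 0.6137 = 37.86°.

37.9°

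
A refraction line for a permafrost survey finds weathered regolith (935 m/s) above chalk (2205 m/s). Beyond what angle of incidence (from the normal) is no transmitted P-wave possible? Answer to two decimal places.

Critical incidence: sin θ_c = V₁/V₂ = 935/2205 = 0.4240.
θ_c = arcsin 0.4240 = 25.09°.

25.09°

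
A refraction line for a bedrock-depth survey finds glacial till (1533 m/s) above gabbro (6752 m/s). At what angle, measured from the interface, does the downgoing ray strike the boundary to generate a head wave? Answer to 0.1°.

At critical incidence the refracted ray runs along the interface (θ₂ = 90°), so sin θ_c = V₁/V₂.
θ_c = arcsin(1533/6752) = arcsin 0.2270 = 13.12°.
Measured from the interface: 90° − 13.12° = 76.88°.

76.9°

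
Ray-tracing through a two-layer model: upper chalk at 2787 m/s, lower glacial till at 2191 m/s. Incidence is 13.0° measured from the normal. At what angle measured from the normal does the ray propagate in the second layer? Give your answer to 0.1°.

sin θ₁/V₁ = sin θ₂/V₂ ⇒ sin θ₂ = 2191·sin 13.0°/2787 = 2191·0.2250/2787 = 0.1768.
θ₂ = sin⁻¹(0.1768) = 10.19° (from vertical).

10.2°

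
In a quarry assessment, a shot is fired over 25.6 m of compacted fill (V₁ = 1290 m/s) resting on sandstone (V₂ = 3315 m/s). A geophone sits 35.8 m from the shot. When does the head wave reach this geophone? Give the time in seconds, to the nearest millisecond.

θ_c = arcsin(V₁/V₂) = arcsin(1290/3315) = 22.90°, cos θ_c = 0.9212.
Intercept time tᵢ = 2h cos θ_c / V₁ = 2·25.6·0.9212/1290 = 0.03656 s.
t = x/V₂ + tᵢ = 35.8/3315 + 0.03656 = 0.04736 s.

0.047 s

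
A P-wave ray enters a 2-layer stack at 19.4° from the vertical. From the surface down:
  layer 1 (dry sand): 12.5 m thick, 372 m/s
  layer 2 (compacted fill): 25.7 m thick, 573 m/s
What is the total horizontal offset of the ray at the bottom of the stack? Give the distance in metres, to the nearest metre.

20 m

Ray parameter p = sin 19.4° / 372 m/s = 8.9291e-04 s/m.
Layer 1: θ = 19.40°; offset = 12.5·tan 19.40° = 4.402 m.
Layer 2: sin θ = p·573 = 0.5116 → θ = 30.77°; offset = 25.7·tan 30.77° = 15.304 m.
Σ offsets = 19.706 m.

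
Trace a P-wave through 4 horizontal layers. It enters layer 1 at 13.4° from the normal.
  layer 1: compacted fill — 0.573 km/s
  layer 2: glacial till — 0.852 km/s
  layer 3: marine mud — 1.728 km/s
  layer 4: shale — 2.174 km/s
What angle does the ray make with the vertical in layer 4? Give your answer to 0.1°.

Snell's law across each interface conserves sin θ / V, so sin θ_4 = V_4·sin θ₁/V₁.
sin θ_4 = 2.174 × sin 13.4° / 0.573 = 0.8793.
θ_4 = 61.55° from the vertical.

61.6°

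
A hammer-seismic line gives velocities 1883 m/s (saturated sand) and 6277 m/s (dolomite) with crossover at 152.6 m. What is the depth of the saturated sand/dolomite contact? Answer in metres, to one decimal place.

56.0 m

x_cross = 2h·√((V₂+V₁)/(V₂−V₁)) → h = x_cross / (2·√((V₂+V₁)/(V₂−V₁))).
√((V₂+V₁)/(V₂−V₁)) = √((6277+1883)/(6277−1883)) = 1.3627.
h = 152.6 / (2·1.3627) = 55.99 m.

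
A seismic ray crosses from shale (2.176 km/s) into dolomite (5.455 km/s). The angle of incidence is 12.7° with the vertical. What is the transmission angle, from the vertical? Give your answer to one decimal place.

33.4°

Snell's law: sin θ₂ = (V₂/V₁)·sin θ₁ = (5.455/2.176)·sin 12.7° = 0.5511.
θ₂ = sin⁻¹(0.5511) = 33.44° (from vertical).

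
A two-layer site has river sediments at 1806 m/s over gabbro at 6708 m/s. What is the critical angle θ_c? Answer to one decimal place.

15.6°

At critical incidence the refracted ray runs along the interface (θ₂ = 90°), so sin θ_c = V₁/V₂.
θ_c = arcsin(1806/6708) = arcsin 0.2692 = 15.62°.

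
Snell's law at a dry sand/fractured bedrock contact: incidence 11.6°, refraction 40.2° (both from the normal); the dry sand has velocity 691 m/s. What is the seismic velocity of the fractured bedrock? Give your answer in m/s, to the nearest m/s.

2218 m/s

sin 11.6° = 0.2011; sin 40.2° = 0.6455.
V₂ = V₁·(sin θ₂/sin θ₁) = 691·(0.6455/0.2011) = 2218.10 m/s.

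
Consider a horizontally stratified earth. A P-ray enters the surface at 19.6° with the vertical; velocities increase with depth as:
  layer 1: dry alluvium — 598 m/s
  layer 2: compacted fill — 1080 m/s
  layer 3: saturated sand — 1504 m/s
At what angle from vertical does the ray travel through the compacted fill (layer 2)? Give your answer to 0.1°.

Ray parameter p = sin 19.6° / 598 = 5.6096e-04 s/m.
sin θ_2 = p·V_2 = 5.6096e-04 × 1080 = 0.6058.
θ_2 = arcsin 0.6058 = 37.29°.

37.3°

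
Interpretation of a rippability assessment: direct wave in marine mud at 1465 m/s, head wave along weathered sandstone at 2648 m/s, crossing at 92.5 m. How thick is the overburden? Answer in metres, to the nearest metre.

x_cross = 2h·√((V₂+V₁)/(V₂−V₁)) → h = x_cross / (2·√((V₂+V₁)/(V₂−V₁))).
√((V₂+V₁)/(V₂−V₁)) = √((2648+1465)/(2648−1465)) = 1.8646.
h = 92.5 / (2·1.8646) = 24.80 m.

25 m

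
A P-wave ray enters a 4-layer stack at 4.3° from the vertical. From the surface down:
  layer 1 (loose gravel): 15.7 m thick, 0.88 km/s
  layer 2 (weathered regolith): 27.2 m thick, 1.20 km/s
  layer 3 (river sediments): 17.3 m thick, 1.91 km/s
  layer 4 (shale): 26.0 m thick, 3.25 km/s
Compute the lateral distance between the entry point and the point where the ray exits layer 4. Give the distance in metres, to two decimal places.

p = sin θ₁/V₁ = sin 4.3°/0.88 = 8.5203e-02 s/km is conserved through the stack.
Layer 1: θ = 4.30°; offset = 15.7·tan 4.30° = 1.1805 m.
Layer 2: sin θ = p·1.20 = 0.1022 → θ = 5.87°; offset = 27.2·tan 5.87° = 2.7957 m.
Layer 3: sin θ = p·1.91 = 0.1627 → θ = 9.37°; offset = 17.3·tan 9.37° = 2.8534 m.
Layer 4: sin θ = p·3.25 = 0.2769 → θ = 16.08°; offset = 26.0·tan 16.08° = 7.4927 m.
Summing the layer offsets gives 14.3222 m.

14.32 m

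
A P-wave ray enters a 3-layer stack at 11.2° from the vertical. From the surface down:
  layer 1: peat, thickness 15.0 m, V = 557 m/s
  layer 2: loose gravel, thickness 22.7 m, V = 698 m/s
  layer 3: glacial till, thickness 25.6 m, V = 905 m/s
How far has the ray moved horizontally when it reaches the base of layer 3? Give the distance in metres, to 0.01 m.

Apply Snell's law at each interface; in layer i the horizontal offset is hᵢ·tan θᵢ.
Layer 1: θ = 11.20°; offset = 15.0·tan 11.20° = 2.9701 m.
Layer 2: sin θ = 698·sin 11.2°/557 = 0.2434, θ = 14.09°; offset = 22.7·tan 14.09° = 5.6966 m.
Layer 3: sin θ = 905·sin 11.2°/557 = 0.3156, θ = 18.40°; offset = 25.6·tan 18.40° = 8.5141 m.
Summing the layer offsets gives 17.1808 m.

17.18 m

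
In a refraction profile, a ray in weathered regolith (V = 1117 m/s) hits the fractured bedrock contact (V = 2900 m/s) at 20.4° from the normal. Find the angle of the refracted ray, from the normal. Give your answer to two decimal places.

64.82°

Snell's law: sin θ₂ = (V₂/V₁)·sin θ₁ = (2900/1117)·sin 20.4° = 0.9050.
θ₂ = arcsin 0.9050 = 64.82° from the normal.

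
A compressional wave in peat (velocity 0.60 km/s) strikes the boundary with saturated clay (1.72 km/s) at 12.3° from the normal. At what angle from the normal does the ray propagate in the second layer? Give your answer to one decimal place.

37.6°

Snell's law: sin θ₂ = (V₂/V₁)·sin θ₁ = (1.72/0.60)·sin 12.3° = 0.6107.
θ₂ = sin⁻¹(0.6107) = 37.64° (from vertical).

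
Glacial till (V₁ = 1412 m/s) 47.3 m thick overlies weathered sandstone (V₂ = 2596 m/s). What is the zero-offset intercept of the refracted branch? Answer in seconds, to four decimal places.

θ_c = arcsin(V₁/V₂) = arcsin(1412/2596) = 32.95°; cos θ_c = 0.8391.
tᵢ = 2h·cos θ_c / V₁ = 2·47.3·0.8391 / 1412 = 0.05622 s.

0.0562 s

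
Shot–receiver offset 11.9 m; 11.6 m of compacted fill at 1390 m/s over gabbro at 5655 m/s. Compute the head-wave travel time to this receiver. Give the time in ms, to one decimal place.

t = x/V₂ + 2h·√(V₂²−V₁²)/(V₁V₂).
√(V₂²−V₁²) = √(5655²−1390²) = 5481.5 m/s; delay term = 2·11.6·5481.5/(1390·5655) = 0.01618 s.
t = 11.9/5655 + 0.01618 = 0.01828 s.

18.3 ms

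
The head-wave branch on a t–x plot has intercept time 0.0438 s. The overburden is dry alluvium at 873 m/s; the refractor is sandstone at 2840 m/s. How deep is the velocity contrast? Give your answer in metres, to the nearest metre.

20 m

h = tᵢ·V₁·V₂ / (2·√(V₂²−V₁²)).
√(V₂²−V₁²) = √(2840² − 873²) = 2702.5 m/s.
h = 0.0438 s × 873 × 2840 / (2 × 2702.5) = 20.09 m.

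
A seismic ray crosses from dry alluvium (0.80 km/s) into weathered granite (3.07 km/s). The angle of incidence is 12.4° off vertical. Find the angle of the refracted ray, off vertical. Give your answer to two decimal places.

Snell's law: sin θ₂ = (V₂/V₁)·sin θ₁ = (3.07/0.80)·sin 12.4° = 0.8240.
θ₂ = sin⁻¹(0.8240) = 55.49° (from vertical).

55.49°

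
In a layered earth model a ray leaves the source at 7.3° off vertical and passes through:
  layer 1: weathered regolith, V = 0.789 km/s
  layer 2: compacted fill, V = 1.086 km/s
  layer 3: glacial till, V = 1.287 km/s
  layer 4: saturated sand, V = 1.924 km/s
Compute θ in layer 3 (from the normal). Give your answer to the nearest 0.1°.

12.0°

Snell's law across each interface conserves sin θ / V, so sin θ_3 = V_3·sin θ₁/V₁.
sin θ_3 = 1.287 × sin 7.3° / 0.789 = 0.2073.
θ_3 = arcsin 0.2073 = 11.96°.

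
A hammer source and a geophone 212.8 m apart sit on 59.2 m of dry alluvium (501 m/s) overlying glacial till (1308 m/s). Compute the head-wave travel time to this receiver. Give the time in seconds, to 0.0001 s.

θ_c = arcsin(V₁/V₂) = arcsin(501/1308) = 22.52°, cos θ_c = 0.9237.
Intercept time tᵢ = 2h cos θ_c / V₁ = 2·59.2·0.9237/501 = 0.21830 s.
t = x/V₂ + tᵢ = 212.8/1308 + 0.21830 = 0.38100 s.

0.3810 s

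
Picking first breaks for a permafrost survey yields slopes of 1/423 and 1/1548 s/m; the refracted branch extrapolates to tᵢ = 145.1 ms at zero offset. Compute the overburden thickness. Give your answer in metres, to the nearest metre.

32 m

θ_c = arcsin(423/1548) = 15.86°; cos θ_c = 0.9619.
tᵢ = 2h cos θ_c/V₁ ⇒ h = tᵢ·V₁/(2 cos θ_c) = 0.1451·423/(2·0.9619) = 31.90 m.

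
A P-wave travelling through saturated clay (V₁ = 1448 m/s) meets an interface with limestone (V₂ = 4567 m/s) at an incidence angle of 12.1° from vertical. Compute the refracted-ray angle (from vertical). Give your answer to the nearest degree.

41°

sin θ₁/V₁ = sin θ₂/V₂ ⇒ sin θ₂ = 4567·sin 12.1°/1448 = 4567·0.2096/1448 = 0.6611.
θ₂ = arcsin 0.6611 = 41.39° from the normal.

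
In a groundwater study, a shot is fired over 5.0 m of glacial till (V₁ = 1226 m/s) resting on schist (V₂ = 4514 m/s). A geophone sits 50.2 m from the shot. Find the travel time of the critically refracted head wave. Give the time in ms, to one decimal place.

19.0 ms

t = x/V₂ + 2h·√(V₂²−V₁²)/(V₁V₂).
√(V₂²−V₁²) = √(4514²−1226²) = 4344.3 m/s; delay term = 2·5.0·4344.3/(1226·4514) = 0.00785 s.
t = 50.2/4514 + 0.00785 = 0.01897 s.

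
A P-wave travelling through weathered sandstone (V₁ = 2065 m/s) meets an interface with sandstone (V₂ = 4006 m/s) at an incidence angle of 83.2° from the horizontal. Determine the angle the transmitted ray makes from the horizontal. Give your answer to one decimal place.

76.7°

Angle from the normal: 90° − 83.2° = 6.8°.
sin θ₁/V₁ = sin θ₂/V₂ ⇒ sin θ₂ = 4006·sin 6.8°/2065 = 4006·0.1184/2065 = 0.2297.
θ₂ = sin⁻¹(0.2297) = 13.28° (from vertical).
From the interface: 90° − 13.28° = 76.72°.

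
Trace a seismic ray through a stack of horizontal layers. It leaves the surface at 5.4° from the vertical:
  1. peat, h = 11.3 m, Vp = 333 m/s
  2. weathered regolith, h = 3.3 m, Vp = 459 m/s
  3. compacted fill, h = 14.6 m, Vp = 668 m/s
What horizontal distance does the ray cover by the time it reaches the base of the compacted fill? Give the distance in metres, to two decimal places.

Apply Snell's law at each interface; in layer i the horizontal offset is hᵢ·tan θᵢ.
Layer 1: θ = 5.40°; offset = 11.3·tan 5.40° = 1.0682 m.
Layer 2: sin θ = 459·sin 5.4°/333 = 0.1297, θ = 7.45°; offset = 3.3·tan 7.45° = 0.4317 m.
Layer 3: sin θ = 668·sin 5.4°/333 = 0.1888, θ = 10.88°; offset = 14.6·tan 10.88° = 2.8067 m.
Total horizontal offset = 4.3066 m.

4.31 m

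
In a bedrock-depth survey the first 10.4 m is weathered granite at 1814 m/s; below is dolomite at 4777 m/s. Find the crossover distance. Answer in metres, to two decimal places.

x_cross = 2h·√((V₂+V₁)/(V₂−V₁)).
(V₂+V₁)/(V₂−V₁) = (4777+1814)/(4777−1814) = 2.2244; √ = 1.4915.
x_cross = 2·10.4·1.4915 = 31.02 m.

31.02 m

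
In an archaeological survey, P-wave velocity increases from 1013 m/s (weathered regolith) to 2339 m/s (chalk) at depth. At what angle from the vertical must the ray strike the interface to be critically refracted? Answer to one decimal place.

25.7°

At critical incidence the refracted ray runs along the interface (θ₂ = 90°), so sin θ_c = V₁/V₂.
θ_c = arcsin(1013/2339) = arcsin 0.4331 = 25.66°.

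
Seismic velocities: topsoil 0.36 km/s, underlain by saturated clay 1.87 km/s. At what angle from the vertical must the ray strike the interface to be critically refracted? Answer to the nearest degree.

At critical incidence the refracted ray runs along the interface (θ₂ = 90°), so sin θ_c = V₁/V₂.
θ_c = arcsin(0.36/1.87) = arcsin 0.1925 = 11.10°.

11°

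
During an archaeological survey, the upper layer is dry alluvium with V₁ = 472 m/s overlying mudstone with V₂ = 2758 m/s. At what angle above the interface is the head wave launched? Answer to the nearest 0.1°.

Critical incidence: sin θ_c = V₁/V₂ = 472/2758 = 0.1711.
θ_c = arcsin 0.1711 = 9.85°.
Measured from the interface: 90° − 9.85° = 80.15°.

80.1°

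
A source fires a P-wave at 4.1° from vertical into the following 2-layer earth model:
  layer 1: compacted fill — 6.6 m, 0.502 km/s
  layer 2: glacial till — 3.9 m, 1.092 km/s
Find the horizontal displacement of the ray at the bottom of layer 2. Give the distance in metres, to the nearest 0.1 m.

1.1 m

Apply Snell's law at each interface; in layer i the horizontal offset is hᵢ·tan θᵢ.
Layer 1: θ = 4.10°; offset = 6.6·tan 4.10° = 0.473 m.
Layer 2: sin θ = 1.092·sin 4.1°/0.502 = 0.1555, θ = 8.95°; offset = 3.9·tan 8.95° = 0.614 m.
Summing the layer offsets gives 1.087 m.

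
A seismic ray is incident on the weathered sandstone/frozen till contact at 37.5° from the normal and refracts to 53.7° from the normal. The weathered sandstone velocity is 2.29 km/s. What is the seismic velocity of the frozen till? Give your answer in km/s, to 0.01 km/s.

Snell's law: sin 37.5°/V₁ = sin 53.7°/V₂.
V₂ = V₁·sin 53.7°/sin 37.5° = 2.29 × 1.3239 = 3.03 km/s.

3.03 km/s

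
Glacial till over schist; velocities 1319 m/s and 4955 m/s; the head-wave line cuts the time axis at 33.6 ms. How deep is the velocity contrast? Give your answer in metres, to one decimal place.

23.0 m

θ_c = arcsin(1319/4955) = 15.44°; cos θ_c = 0.9639.
tᵢ = 2h cos θ_c/V₁ ⇒ h = tᵢ·V₁/(2 cos θ_c) = 0.0336·1319/(2·0.9639) = 22.99 m.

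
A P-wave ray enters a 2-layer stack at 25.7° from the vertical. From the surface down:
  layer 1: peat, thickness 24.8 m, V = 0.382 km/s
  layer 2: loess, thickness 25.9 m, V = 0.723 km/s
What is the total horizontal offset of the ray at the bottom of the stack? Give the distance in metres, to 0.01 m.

49.15 m

Apply Snell's law at each interface; in layer i the horizontal offset is hᵢ·tan θᵢ.
Layer 1: θ = 25.70°; offset = 24.8·tan 25.70° = 11.9354 m.
Layer 2: sin θ = 0.723·sin 25.7°/0.382 = 0.8208, θ = 55.16°; offset = 25.9·tan 55.16° = 37.2130 m.
Σ offsets = 49.1484 m.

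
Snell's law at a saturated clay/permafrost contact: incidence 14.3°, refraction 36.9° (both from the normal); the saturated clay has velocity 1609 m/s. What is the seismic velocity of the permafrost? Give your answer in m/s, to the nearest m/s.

3911 m/s

sin 14.3° = 0.2470; sin 36.9° = 0.6004.
V₂ = V₁·(sin θ₂/sin θ₁) = 1609·(0.6004/0.2470) = 3911.26 m/s.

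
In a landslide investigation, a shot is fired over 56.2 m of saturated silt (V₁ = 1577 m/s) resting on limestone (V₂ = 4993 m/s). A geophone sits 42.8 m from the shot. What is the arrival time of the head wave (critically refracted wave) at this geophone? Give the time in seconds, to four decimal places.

0.0762 s

θ_c = arcsin(V₁/V₂) = arcsin(1577/4993) = 18.41°, cos θ_c = 0.9488.
Intercept time tᵢ = 2h cos θ_c / V₁ = 2·56.2·0.9488/1577 = 0.06763 s.
t = x/V₂ + tᵢ = 42.8/4993 + 0.06763 = 0.07620 s.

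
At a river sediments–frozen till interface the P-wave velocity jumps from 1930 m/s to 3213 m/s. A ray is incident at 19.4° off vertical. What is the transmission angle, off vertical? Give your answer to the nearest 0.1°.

33.6°

Snell's law: sin θ₂ = (V₂/V₁)·sin θ₁ = (3213/1930)·sin 19.4° = 0.5530.
θ₂ = sin⁻¹(0.5530) = 33.57° (from vertical).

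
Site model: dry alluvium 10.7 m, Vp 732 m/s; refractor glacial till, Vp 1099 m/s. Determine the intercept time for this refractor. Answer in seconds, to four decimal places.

0.0218 s

θ_c = arcsin(V₁/V₂) = arcsin(732/1099) = 41.76°; cos θ_c = 0.7459.
tᵢ = 2h·cos θ_c / V₁ = 2·10.7·0.7459 / 732 = 0.02181 s.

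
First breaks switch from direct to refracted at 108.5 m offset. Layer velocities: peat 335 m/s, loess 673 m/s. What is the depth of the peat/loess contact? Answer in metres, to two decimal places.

31.41 m

h = (x_cross/2)·√((V₂−V₁)/(V₂+V₁)).
(V₂−V₁)/(V₂+V₁) = (673−335)/(673+335) = 0.3353; √ = 0.5791.
h = (108.5/2)·0.5791 = 31.41 m.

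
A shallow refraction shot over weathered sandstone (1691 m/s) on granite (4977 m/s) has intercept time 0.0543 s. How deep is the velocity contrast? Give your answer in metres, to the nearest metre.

h = tᵢ·V₁·V₂ / (2·√(V₂²−V₁²)).
√(V₂²−V₁²) = √(4977² − 1691²) = 4680.9 m/s.
h = 0.0543 s × 1691 × 4977 / (2 × 4680.9) = 48.81 m.

49 m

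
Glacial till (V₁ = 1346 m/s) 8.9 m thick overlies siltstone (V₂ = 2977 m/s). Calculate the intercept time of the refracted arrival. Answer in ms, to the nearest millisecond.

12 ms

θ_c = arcsin(V₁/V₂) = arcsin(1346/2977) = 26.88°; cos θ_c = 0.8920.
tᵢ = 2h·cos θ_c / V₁ = 2·8.9·0.8920 / 1346 = 0.01180 s.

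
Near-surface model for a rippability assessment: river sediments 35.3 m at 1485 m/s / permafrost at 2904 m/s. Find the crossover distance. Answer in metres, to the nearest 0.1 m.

x_cross = 2h·√((V₂+V₁)/(V₂−V₁)).
(V₂+V₁)/(V₂−V₁) = (2904+1485)/(2904−1485) = 3.0930; √ = 1.7587.
x_cross = 2·35.3·1.7587 = 124.16 m.

124.2 m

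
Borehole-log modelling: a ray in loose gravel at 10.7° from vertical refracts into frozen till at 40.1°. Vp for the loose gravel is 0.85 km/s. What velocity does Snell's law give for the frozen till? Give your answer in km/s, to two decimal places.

sin 10.7° = 0.1857; sin 40.1° = 0.6441.
V₂ = V₁·(sin θ₂/sin θ₁) = 0.85·(0.6441/0.1857) = 2.95 km/s.

2.95 km/s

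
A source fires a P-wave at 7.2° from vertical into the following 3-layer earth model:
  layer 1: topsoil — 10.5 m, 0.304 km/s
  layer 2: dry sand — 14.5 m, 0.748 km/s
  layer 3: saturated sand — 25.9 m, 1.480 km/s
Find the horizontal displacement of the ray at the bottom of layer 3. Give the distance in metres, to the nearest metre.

Ray parameter p = sin 7.2° / 0.304 km/s = 4.1228e-01 s/km.
Layer 1: θ = 7.20°; offset = 10.5·tan 7.20° = 1.326 m.
Layer 2: sin θ = p·0.748 = 0.3084 → θ = 17.96°; offset = 14.5·tan 17.96° = 4.701 m.
Layer 3: sin θ = p·1.480 = 0.6102 → θ = 37.60°; offset = 25.9·tan 37.60° = 19.947 m.
Σ offsets = 25.974 m.

26 m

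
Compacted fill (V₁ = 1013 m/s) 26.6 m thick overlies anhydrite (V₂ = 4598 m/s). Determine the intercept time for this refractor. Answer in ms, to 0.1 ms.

θ_c = arcsin(V₁/V₂) = arcsin(1013/4598) = 12.73°; cos θ_c = 0.9754.
tᵢ = 2h·cos θ_c / V₁ = 2·26.6·0.9754 / 1013 = 0.05123 s.

51.2 ms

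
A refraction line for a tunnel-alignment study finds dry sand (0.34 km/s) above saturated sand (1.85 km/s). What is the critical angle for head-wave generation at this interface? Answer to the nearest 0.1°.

At critical incidence the refracted ray runs along the interface (θ₂ = 90°), so sin θ_c = V₁/V₂.
θ_c = arcsin(0.34/1.85) = arcsin 0.1838 = 10.59°.

10.6°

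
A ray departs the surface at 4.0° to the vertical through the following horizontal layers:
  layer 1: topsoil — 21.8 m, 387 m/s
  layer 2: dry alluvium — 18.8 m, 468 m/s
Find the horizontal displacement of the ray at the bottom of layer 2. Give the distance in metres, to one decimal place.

Apply Snell's law at each interface; in layer i the horizontal offset is hᵢ·tan θᵢ.
Layer 1: θ = 4.00°; offset = 21.8·tan 4.00° = 1.524 m.
Layer 2: sin θ = 468·sin 4.0°/387 = 0.0844, θ = 4.84°; offset = 18.8·tan 4.84° = 1.592 m.
Summing the layer offsets gives 3.116 m.

3.1 m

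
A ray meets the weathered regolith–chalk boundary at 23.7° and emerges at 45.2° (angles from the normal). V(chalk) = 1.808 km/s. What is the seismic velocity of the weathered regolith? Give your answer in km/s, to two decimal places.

sin 23.7° = 0.4019; sin 45.2° = 0.7096.
V₁ = V₂·(sin θ₁/sin θ₂) = 1.808·(0.4019/0.7096) = 1.02 km/s.

1.02 km/s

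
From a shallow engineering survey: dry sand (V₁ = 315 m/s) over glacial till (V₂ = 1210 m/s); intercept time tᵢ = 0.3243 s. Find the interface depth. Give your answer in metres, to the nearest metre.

θ_c = arcsin(315/1210) = 15.09°; cos θ_c = 0.9655.
tᵢ = 2h cos θ_c/V₁ ⇒ h = tᵢ·V₁/(2 cos θ_c) = 0.3243·315/(2·0.9655) = 52.90 m.

53 m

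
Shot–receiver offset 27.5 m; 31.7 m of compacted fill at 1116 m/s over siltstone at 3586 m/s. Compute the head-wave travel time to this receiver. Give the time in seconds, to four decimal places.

θ_c = arcsin(V₁/V₂) = arcsin(1116/3586) = 18.13°, cos θ_c = 0.9503.
Intercept time tᵢ = 2h cos θ_c / V₁ = 2·31.7·0.9503/1116 = 0.05399 s.
t = x/V₂ + tᵢ = 27.5/3586 + 0.05399 = 0.06166 s.

0.0617 s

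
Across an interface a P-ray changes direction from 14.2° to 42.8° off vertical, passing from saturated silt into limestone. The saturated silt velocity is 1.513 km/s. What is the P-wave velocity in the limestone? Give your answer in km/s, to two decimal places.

Snell's law: sin 14.2°/V₁ = sin 42.8°/V₂.
V₂ = V₁·sin 42.8°/sin 14.2° = 1.513 × 2.7698 = 4.19 km/s.

4.19 km/s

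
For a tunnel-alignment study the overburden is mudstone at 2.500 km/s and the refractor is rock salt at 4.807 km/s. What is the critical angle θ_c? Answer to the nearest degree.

31°

At critical incidence the refracted ray runs along the interface (θ₂ = 90°), so sin θ_c = V₁/V₂.
θ_c = arcsin(2.500/4.807) = arcsin 0.5201 = 31.34°.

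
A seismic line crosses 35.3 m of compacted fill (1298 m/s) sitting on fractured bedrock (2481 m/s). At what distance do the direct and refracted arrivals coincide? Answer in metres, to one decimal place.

126.2 m

θ_c = arcsin(1298/2481) = 31.55°, so cos θ_c = 0.8522 and tᵢ = 2h cos θ_c/V₁ = 0.0464 s.
At crossover x/V₁ = x/V₂ + tᵢ ⇒ x = tᵢ/(1/V₁ − 1/V₂) = 0.04635/(7.7042e-04 − 4.0306e-04) = 126.18 m.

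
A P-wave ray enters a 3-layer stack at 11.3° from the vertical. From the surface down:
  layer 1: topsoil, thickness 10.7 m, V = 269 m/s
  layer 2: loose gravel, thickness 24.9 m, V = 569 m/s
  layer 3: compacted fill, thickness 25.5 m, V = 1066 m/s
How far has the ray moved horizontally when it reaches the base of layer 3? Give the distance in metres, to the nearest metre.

p = sin θ₁/V₁ = sin 11.3°/269 = 7.2842e-04 s/m is conserved through the stack.
Layer 1: θ = 11.30°; offset = 10.7·tan 11.30° = 2.138 m.
Layer 2: sin θ = p·569 = 0.4145 → θ = 24.49°; offset = 24.9·tan 24.49° = 11.340 m.
Layer 3: sin θ = p·1066 = 0.7765 → θ = 50.94°; offset = 25.5·tan 50.94° = 31.424 m.
Summing the layer offsets gives 44.902 m.

45 m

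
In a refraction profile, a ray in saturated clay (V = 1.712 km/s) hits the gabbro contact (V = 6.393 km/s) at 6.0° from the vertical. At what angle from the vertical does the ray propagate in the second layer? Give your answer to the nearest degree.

Snell's law: sin θ₂ = (V₂/V₁)·sin θ₁ = (6.393/1.712)·sin 6.0° = 0.3903.
θ₂ = arcsin 0.3903 = 22.98° from the normal.

23°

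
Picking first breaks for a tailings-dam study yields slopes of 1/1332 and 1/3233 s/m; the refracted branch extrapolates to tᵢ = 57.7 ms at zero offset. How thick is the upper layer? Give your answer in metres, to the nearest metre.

h = tᵢ·V₁·V₂ / (2·√(V₂²−V₁²)).
√(V₂²−V₁²) = √(3233² − 1332²) = 2945.9 m/s.
h = 0.0577 s × 1332 × 3233 / (2 × 2945.9) = 42.17 m.

42 m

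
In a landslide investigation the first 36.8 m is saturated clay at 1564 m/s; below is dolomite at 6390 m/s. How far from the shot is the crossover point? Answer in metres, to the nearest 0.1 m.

94.5 m

θ_c = arcsin(1564/6390) = 14.17°, so cos θ_c = 0.9696 and tᵢ = 2h cos θ_c/V₁ = 0.0456 s.
At crossover x/V₁ = x/V₂ + tᵢ ⇒ x = tᵢ/(1/V₁ − 1/V₂) = 0.04563/(6.3939e-04 − 1.5649e-04) = 94.49 m.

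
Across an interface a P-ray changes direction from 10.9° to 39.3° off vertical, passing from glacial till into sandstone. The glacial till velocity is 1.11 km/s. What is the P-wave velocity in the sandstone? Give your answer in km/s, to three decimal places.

3.718 km/s

sin 10.9° = 0.1891; sin 39.3° = 0.6334.
V₂ = V₁·(sin θ₂/sin θ₁) = 1.11·(0.6334/0.1891) = 3.718 km/s.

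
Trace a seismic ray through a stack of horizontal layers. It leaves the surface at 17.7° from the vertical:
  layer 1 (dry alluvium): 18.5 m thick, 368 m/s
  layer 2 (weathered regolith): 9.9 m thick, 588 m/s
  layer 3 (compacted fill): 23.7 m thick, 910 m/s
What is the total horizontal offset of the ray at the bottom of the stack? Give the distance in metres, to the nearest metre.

Apply Snell's law at each interface; in layer i the horizontal offset is hᵢ·tan θᵢ.
Layer 1: θ = 17.70°; offset = 18.5·tan 17.70° = 5.904 m.
Layer 2: sin θ = 588·sin 17.7°/368 = 0.4858, θ = 29.06°; offset = 9.9·tan 29.06° = 5.502 m.
Layer 3: sin θ = 910·sin 17.7°/368 = 0.7518, θ = 48.75°; offset = 23.7·tan 48.75° = 27.023 m.
Summing the layer offsets gives 38.429 m.

38 m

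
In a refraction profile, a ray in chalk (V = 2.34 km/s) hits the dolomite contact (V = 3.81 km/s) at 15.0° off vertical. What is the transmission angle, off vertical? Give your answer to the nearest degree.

sin θ₁/V₁ = sin θ₂/V₂ ⇒ sin θ₂ = 3.81·sin 15.0°/2.34 = 3.81·0.2588/2.34 = 0.4214.
θ₂ = arcsin 0.4214 = 24.92° from the normal.

25°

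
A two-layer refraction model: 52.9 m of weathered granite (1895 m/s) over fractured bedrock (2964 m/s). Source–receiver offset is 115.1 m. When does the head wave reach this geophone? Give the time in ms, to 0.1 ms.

θ_c = arcsin(V₁/V₂) = arcsin(1895/2964) = 39.74°, cos θ_c = 0.7689.
Intercept time tᵢ = 2h cos θ_c / V₁ = 2·52.9·0.7689/1895 = 0.04293 s.
t = x/V₂ + tᵢ = 115.1/2964 + 0.04293 = 0.08176 s.

81.8 ms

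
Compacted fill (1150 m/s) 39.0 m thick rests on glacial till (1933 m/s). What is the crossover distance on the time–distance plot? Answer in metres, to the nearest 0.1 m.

154.8 m

x_cross = 2h·√((V₂+V₁)/(V₂−V₁)).
(V₂+V₁)/(V₂−V₁) = (1933+1150)/(1933−1150) = 3.9374; √ = 1.9843.
x_cross = 2·39.0·1.9843 = 154.77 m.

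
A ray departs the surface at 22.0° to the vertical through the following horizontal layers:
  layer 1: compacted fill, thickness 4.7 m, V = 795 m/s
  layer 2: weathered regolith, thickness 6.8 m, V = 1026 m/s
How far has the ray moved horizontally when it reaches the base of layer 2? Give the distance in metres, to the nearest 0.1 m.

p = sin θ₁/V₁ = sin 22.0°/795 = 4.7120e-04 s/m is conserved through the stack.
Layer 1: θ = 22.00°; offset = 4.7·tan 22.00° = 1.899 m.
Layer 2: sin θ = p·1026 = 0.4835 → θ = 28.91°; offset = 6.8·tan 28.91° = 3.756 m.
Total horizontal offset = 5.654 m.

5.7 m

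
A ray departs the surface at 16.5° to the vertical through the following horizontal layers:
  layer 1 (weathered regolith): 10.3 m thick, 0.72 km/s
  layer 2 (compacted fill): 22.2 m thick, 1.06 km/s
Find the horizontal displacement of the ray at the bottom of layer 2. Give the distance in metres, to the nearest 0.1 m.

Ray parameter p = sin 16.5° / 0.72 km/s = 3.9447e-01 s/km.
Layer 1: θ = 16.50°; offset = 10.3·tan 16.50° = 3.051 m.
Layer 2: sin θ = p·1.06 = 0.4181 → θ = 24.72°; offset = 22.2·tan 24.72° = 10.219 m.
Total horizontal offset = 13.270 m.

13.3 m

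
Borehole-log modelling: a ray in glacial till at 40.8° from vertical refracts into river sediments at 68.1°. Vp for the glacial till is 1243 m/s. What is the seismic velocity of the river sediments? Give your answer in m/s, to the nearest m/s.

1765 m/s

Snell's law: sin 40.8°/V₁ = sin 68.1°/V₂.
V₂ = V₁·sin 68.1°/sin 40.8° = 1243 × 1.4200 = 1765.02 m/s.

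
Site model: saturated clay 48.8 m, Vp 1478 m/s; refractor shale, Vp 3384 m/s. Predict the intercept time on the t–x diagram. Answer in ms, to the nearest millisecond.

tᵢ = 2h·√(V₂²−V₁²)/(V₁V₂).
√(V₂²−V₁²) = √(3384²−1478²) = 3044.2 m/s.
tᵢ = 2·48.8·3044.2/(1478·3384) = 0.05940 s.

59 ms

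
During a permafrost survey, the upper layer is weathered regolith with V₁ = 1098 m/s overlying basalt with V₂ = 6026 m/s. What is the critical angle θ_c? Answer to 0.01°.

Critical incidence: sin θ_c = V₁/V₂ = 1098/6026 = 0.1822.
θ_c = arcsin 0.1822 = 10.50°.

10.50°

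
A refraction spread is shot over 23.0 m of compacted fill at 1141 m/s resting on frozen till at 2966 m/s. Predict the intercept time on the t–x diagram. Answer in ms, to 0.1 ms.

tᵢ = 2h·√(V₂²−V₁²)/(V₁V₂).
√(V₂²−V₁²) = √(2966²−1141²) = 2737.7 m/s.
tᵢ = 2·23.0·2737.7/(1141·2966) = 0.03721 s.

37.2 ms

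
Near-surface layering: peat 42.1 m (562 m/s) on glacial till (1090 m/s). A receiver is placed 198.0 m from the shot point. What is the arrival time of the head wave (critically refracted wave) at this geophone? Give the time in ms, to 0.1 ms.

310.0 ms

t = x/V₂ + 2h·√(V₂²−V₁²)/(V₁V₂).
√(V₂²−V₁²) = √(1090²−562²) = 933.9 m/s; delay term = 2·42.1·933.9/(562·1090) = 0.12837 s.
t = 198.0/1090 + 0.12837 = 0.31002 s.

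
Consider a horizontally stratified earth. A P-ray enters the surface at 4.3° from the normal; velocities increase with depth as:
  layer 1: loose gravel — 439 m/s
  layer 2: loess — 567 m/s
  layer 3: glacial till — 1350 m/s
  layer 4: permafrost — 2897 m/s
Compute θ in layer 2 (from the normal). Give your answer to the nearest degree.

Ray parameter p = sin 4.3° / 439 = 1.7079e-04 s/m.
sin θ_2 = p·V_2 = 1.7079e-04 × 567 = 0.0968.
θ_2 = arcsin 0.0968 = 5.56°.

6°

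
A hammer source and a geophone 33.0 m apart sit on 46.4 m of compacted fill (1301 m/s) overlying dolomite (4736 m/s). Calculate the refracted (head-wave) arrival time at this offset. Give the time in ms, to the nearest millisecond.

θ_c = arcsin(V₁/V₂) = arcsin(1301/4736) = 15.94°, cos θ_c = 0.9615.
Intercept time tᵢ = 2h cos θ_c / V₁ = 2·46.4·0.9615/1301 = 0.06859 s.
t = x/V₂ + tᵢ = 33.0/4736 + 0.06859 = 0.07555 s.

76 ms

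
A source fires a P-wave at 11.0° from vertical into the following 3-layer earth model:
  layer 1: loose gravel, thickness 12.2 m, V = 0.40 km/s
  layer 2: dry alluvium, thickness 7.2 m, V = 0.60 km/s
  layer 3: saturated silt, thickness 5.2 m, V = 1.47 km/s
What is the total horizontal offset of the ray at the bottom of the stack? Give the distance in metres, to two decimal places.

9.64 m

Ray parameter p = sin 11.0° / 0.40 km/s = 4.7702e-01 s/km.
Layer 1: θ = 11.00°; offset = 12.2·tan 11.00° = 2.3714 m.
Layer 2: sin θ = p·0.60 = 0.2862 → θ = 16.63°; offset = 7.2·tan 16.63° = 2.1507 m.
Layer 3: sin θ = p·1.47 = 0.7012 → θ = 44.53°; offset = 5.2·tan 44.53° = 5.1145 m.
Summing the layer offsets gives 9.6367 m.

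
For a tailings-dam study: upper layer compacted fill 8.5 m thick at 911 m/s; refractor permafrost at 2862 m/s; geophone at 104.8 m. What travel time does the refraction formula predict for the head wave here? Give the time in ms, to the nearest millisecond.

54 ms

t = x/V₂ + 2h·√(V₂²−V₁²)/(V₁V₂).
√(V₂²−V₁²) = √(2862²−911²) = 2713.1 m/s; delay term = 2·8.5·2713.1/(911·2862) = 0.01769 s.
t = 104.8/2862 + 0.01769 = 0.05431 s.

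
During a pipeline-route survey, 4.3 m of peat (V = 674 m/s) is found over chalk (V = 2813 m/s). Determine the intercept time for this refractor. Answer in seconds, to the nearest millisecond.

θ_c = arcsin(V₁/V₂) = arcsin(674/2813) = 13.86°; cos θ_c = 0.9709.
tᵢ = 2h·cos θ_c / V₁ = 2·4.3·0.9709 / 674 = 0.01239 s.

0.012 s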